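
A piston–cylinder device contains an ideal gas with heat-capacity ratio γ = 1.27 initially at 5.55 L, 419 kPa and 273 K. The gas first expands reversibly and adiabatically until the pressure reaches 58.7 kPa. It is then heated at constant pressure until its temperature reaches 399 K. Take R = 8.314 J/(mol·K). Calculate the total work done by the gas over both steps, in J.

n = P₁V₁/(RT₁) = 419×5.55/(8.314×273) = 1.02 mol.
Step 1 — Adiabatic: T₂/T₁ = (P₂/P₁)^((γ−1)/γ) ⇒ T₂ = 273×(0.140)^0.213 = 180 K; V₂ = 26.1 L.
ΔU = nCvΔT = 1.02×30.8×(180−273) = -2940 J.
Q = 0 for an adiabatic process, so W = −ΔU = 2940 J.
State after step 1: P = 58.7 kPa, V = 26.1 L, T = 180 K.
Step 2 — Isobaric: P stays 58.7 kPa; V/T = const ⇒ T₂ = 399 K, V₂ = 57.9 L.
W = PΔV = 58.7×(57.9−26.1) kPa·L = 1870 J.
ΔU = nCvΔT = 1.02×30.8×(399−180) = 6920 J.
Q = ΔU + W = nCpΔT = 8780 J.
Net over both steps: W = 4810 J, Q = 8780 J, ΔU = 3980 J.

4810 J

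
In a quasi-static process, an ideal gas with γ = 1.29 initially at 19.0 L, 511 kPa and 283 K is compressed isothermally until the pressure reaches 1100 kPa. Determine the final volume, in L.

Isothermal: T stays 283 K; PV = const ⇒ V₂ = 8.83 L, P₂ = 1100 kPa.

8.83 L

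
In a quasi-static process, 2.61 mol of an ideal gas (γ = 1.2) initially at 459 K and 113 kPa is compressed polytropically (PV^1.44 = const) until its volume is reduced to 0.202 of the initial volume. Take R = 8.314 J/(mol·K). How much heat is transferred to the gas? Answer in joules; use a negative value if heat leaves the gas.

V₁ = nRT₁/P₁ = 2.61×8.314×459/113 = 88.1 L.
Polytropic n=1.44: T₂ = T₁(V₁/V₂)^(n−1) = 459×(4.95)^0.44 = 928 K; P₂ = P₁(V₁/V₂)^n = 1130 kPa.
W = (P₁V₁−P₂V₂)/(n−1) = (113×88.1−1130×17.8)/0.44 = -23100 J.
ΔU = nCvΔT = 2.61×41.6×(928−459) = 50900 J.
Q = ΔU + W = 27700 J.

27700 J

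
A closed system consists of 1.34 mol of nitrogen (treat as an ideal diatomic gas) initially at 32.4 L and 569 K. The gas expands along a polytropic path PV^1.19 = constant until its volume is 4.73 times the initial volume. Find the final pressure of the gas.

30.8 kPa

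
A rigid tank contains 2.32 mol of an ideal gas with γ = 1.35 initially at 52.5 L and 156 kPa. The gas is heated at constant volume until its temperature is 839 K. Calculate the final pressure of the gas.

T₁ = P₁V₁/(nR) = 156×52.5/(2.32×8.314) = 425 K.
Isochoric: V stays 52.5 L; P/T = const ⇒ T₂ = 839 K, P₂ = 308 kPa.

308 kPa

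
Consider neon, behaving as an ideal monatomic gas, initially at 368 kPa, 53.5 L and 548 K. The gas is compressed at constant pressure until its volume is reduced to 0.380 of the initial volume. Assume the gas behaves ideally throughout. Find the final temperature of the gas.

208 K

Isobaric: P stays 368 kPa; V/T = const ⇒ T₂ = 208 K, V₂ = 20.3 L.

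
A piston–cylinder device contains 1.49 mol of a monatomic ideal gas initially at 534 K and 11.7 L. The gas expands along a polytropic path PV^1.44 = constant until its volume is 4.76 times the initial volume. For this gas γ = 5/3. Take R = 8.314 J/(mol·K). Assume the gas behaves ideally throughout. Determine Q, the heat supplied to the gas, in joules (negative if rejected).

2540 J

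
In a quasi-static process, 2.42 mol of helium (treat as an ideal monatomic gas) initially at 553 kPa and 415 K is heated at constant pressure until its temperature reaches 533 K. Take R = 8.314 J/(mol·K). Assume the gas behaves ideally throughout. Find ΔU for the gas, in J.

3560 J

V₁ = nRT₁/P₁ = 2.42×8.314×415/553 = 15.1 L.
Isobaric: P stays 553 kPa; V/T = const ⇒ T₂ = 533 K, V₂ = 19.4 L.
For an ideal gas ΔU = nCvΔT with Cv = (3/2)R = 12.5 J/(mol·K).
ΔU = 2.42×12.5×(533−415) = 3560 J.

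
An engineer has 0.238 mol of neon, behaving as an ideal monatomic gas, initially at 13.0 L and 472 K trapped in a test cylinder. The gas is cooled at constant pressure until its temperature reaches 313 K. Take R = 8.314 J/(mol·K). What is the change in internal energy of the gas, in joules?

-472 J

P₁ = nRT₁/V₁ = 0.238×8.314×472/13.0 = 71.8 kPa.
Isobaric: P stays 71.8 kPa; V/T = const ⇒ T₂ = 313 K, V₂ = 8.62 L.
For an ideal gas ΔU = nCvΔT with Cv = (3/2)R = 12.5 J/(mol·K).
ΔU = 0.238×12.5×(313−472) = -472 J.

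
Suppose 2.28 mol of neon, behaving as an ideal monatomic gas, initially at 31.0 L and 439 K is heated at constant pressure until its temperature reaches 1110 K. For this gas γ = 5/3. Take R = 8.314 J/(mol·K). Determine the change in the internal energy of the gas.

19100 J

P₁ = nRT₁/V₁ = 2.28×8.314×439/31.0 = 268 kPa.
Isobaric: P stays 268 kPa; V/T = const ⇒ T₂ = 1110 K, V₂ = 78.4 L.
For an ideal gas ΔU = nCvΔT with Cv = (3/2)R = 12.5 J/(mol·K).
ΔU = 2.28×12.5×(1110−439) = 19100 J.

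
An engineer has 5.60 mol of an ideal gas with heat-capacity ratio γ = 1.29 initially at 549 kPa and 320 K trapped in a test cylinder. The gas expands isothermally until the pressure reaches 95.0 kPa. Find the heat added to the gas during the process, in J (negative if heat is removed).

V₁ = nRT₁/P₁ = 5.60×8.314×320/549 = 27.1 L.
Isothermal: T stays 320 K; PV = const ⇒ V₂ = 157 L, P₂ = 95.0 kPa.
ΔU = 0 (ideal gas, T constant).
W = nRT ln(V₂/V₁) = 5.60×8.314×320×ln(5.78) = 26100 J.
Q = ΔU + W = 26100 J.

26100 J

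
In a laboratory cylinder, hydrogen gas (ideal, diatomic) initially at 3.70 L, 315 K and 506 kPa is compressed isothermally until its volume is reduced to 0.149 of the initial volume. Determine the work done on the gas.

n = P₁V₁/(RT₁) = 506×3.70/(8.314×315) = 0.715 mol.
Isothermal: T stays 315 K; PV = const ⇒ V₂ = 0.551 L, P₂ = 3400 kPa.
W = nRT ln(V₂/V₁) = 0.715×8.314×315×ln(0.149) = -3560 J.
Work done on the gas = −W_by = 3560 J.

3560 J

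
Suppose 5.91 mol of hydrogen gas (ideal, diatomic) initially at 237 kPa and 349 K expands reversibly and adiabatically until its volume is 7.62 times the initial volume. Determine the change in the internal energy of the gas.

V₁ = nRT₁/P₁ = 5.91×8.314×349/237 = 72.4 L.
Adiabatic: TV^(γ−1) = const ⇒ T₂ = 349×(0.131)^0.400 = 155 K; PV^γ = const ⇒ P₂ = 13.8 kPa.
For an ideal gas ΔU = nCvΔT with Cv = (5/2)R = 20.8 J/(mol·K).
ΔU = 5.91×20.8×(155−349) = -23800 J.

-23800 J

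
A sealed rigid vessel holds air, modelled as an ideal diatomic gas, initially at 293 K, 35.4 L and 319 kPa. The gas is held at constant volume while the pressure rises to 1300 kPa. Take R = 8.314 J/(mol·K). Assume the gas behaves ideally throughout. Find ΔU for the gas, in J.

n = P₁V₁/(RT₁) = 319×35.4/(8.314×293) = 4.64 mol.
Isochoric: V stays 35.4 L; P/T = const ⇒ T₂ = 1190 K, P₂ = 1300 kPa.
For an ideal gas ΔU = nCvΔT with Cv = (5/2)R = 20.8 J/(mol·K).
ΔU = 4.64×20.8×(1190−293) = 86800 J.

86800 J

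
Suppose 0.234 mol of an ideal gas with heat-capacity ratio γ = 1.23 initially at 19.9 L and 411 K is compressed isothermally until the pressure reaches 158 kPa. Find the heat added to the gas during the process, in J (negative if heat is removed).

-1090 J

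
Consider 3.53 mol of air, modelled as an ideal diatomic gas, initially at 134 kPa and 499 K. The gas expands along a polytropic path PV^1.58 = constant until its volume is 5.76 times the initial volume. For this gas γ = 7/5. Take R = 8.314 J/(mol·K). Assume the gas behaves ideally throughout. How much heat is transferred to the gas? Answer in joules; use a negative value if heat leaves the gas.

V₁ = nRT₁/P₁ = 3.53×8.314×499/134 = 109 L.
Polytropic n=1.58: T₂ = T₁(V₁/V₂)^(n−1) = 499×(0.174)^0.58 = 181 K; P₂ = P₁(V₁/V₂)^n = 8.43 kPa.
W = (P₁V₁−P₂V₂)/(n−1) = (134×109−8.43×630)/0.58 = 16100 J.
ΔU = nCvΔT = 3.53×20.8×(181−499) = -23400 J.
Q = ΔU + W = -7250 J.

-7250 J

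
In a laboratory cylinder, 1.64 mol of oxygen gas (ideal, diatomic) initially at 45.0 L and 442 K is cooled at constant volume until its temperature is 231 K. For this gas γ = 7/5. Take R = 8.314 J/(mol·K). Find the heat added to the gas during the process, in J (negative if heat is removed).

-7190 J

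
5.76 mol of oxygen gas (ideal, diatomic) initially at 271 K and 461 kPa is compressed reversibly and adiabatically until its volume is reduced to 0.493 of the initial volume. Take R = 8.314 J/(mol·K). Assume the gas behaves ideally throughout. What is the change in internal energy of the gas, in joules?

10600 J

V₁ = nRT₁/P₁ = 5.76×8.314×271/461 = 28.2 L.
Adiabatic: TV^(γ−1) = const ⇒ T₂ = 271×(2.03)^0.400 = 360 K; PV^γ = const ⇒ P₂ = 1240 kPa.
For an ideal gas ΔU = nCvΔT with Cv = (5/2)R = 20.8 J/(mol·K).
ΔU = 5.76×20.8×(360−271) = 10600 J.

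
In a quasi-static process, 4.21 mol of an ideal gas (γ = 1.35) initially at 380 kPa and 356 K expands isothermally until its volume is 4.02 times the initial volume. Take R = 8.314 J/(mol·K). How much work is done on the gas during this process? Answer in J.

V₁ = nRT₁/P₁ = 4.21×8.314×356/380 = 32.8 L.
Isothermal: T stays 356 K; PV = const ⇒ V₂ = 132 L, P₂ = 94.5 kPa.
W = nRT ln(V₂/V₁) = 4.21×8.314×356×ln(4.02) = 17300 J.
Work done on the gas = −W_by = -17300 J.

-17300 J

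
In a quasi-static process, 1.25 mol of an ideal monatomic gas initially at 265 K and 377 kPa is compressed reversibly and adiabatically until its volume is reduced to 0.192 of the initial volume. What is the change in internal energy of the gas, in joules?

V₁ = nRT₁/P₁ = 1.25×8.314×265/377 = 7.31 L.
Adiabatic: TV^(γ−1) = const ⇒ T₂ = 265×(5.21)^0.667 = 796 K; PV^γ = const ⇒ P₂ = 5900 kPa.
For an ideal gas ΔU = nCvΔT with Cv = (3/2)R = 12.5 J/(mol·K).
ΔU = 1.25×12.5×(796−265) = 8280 J.

8280 J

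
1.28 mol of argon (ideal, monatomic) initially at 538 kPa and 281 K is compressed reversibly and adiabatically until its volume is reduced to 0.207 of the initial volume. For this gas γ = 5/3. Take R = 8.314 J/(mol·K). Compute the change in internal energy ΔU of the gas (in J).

V₁ = nRT₁/P₁ = 1.28×8.314×281/538 = 5.56 L.
Adiabatic: TV^(γ−1) = const ⇒ T₂ = 281×(4.83)^0.667 = 803 K; PV^γ = const ⇒ P₂ = 7430 kPa.
For an ideal gas ΔU = nCvΔT with Cv = (3/2)R = 12.5 J/(mol·K).
ΔU = 1.28×12.5×(803−281) = 8330 J.

8330 J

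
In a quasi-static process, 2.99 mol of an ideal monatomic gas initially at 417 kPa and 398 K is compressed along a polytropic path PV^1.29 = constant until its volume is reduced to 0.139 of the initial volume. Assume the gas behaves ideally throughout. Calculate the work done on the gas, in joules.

V₁ = nRT₁/P₁ = 2.99×8.314×398/417 = 23.7 L.
Polytropic n=1.29: T₂ = T₁(V₁/V₂)^(n−1) = 398×(7.19)^0.29 = 705 K; P₂ = P₁(V₁/V₂)^n = 5320 kPa.
W = (P₁V₁−P₂V₂)/(n−1) = (417×23.7−5320×3.30)/0.29 = -26300 J.
Work done on the gas = −W_by = 26300 J.

26300 J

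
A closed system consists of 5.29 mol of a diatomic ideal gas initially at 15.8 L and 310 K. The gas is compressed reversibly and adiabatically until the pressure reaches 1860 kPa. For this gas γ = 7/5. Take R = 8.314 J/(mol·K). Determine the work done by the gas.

P₁ = nRT₁/V₁ = 5.29×8.314×310/15.8 = 863 kPa.
Adiabatic: T₂/T₁ = (P₂/P₁)^((γ−1)/γ) ⇒ T₂ = 310×(2.16)^0.286 = 386 K; V₂ = 9.13 L.
ΔU = nCvΔT = 5.29×20.8×(386−310) = 8360 J.
Q = 0 for an adiabatic process, so W = −ΔU = -8360 J.

-8360 J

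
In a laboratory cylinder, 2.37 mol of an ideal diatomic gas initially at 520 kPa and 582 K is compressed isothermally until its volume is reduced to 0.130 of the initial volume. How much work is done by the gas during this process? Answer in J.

-23400 J

V₁ = nRT₁/P₁ = 2.37×8.314×582/520 = 22.1 L.
Isothermal: T stays 582 K; PV = const ⇒ V₂ = 2.87 L, P₂ = 4000 kPa.
W = nRT ln(V₂/V₁) = 2.37×8.314×582×ln(0.130) = -23400 J.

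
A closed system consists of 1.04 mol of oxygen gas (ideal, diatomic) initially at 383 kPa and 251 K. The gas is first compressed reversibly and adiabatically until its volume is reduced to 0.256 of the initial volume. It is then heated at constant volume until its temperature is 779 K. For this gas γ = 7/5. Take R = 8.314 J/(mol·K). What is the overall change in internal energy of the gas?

V₁ = nRT₁/P₁ = 1.04×8.314×251/383 = 5.67 L.
Step 1 — Adiabatic: TV^(γ−1) = const ⇒ T₂ = 251×(3.91)^0.400 = 433 K; PV^γ = const ⇒ P₂ = 2580 kPa.
ΔU = nCvΔT = 1.04×20.8×(433−251) = 3930 J.
Q = 0 for an adiabatic process, so W = −ΔU = -3930 J.
State after step 1: P = 2580 kPa, V = 1.45 L, T = 433 K.
Step 2 — Isochoric: V stays 1.45 L; P/T = const ⇒ T₂ = 779 K, P₂ = 4640 kPa.
W = 0 (no volume change).
ΔU = nCvΔT = 1.04×20.8×(779−433) = 7480 J.
Q = ΔU = 7480 J.
Net over both steps: W = -3930 J, Q = 7480 J, ΔU = 11400 J.

11400 J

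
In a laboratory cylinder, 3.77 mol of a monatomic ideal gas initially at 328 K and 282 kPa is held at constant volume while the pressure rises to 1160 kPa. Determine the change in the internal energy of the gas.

V₁ = nRT₁/P₁ = 3.77×8.314×328/282 = 36.5 L.
Isochoric: V stays 36.5 L; P/T = const ⇒ T₂ = 1350 K, P₂ = 1160 kPa.
For an ideal gas ΔU = nCvΔT with Cv = (3/2)R = 12.5 J/(mol·K).
ΔU = 3.77×12.5×(1350−328) = 48000 J.

48000 J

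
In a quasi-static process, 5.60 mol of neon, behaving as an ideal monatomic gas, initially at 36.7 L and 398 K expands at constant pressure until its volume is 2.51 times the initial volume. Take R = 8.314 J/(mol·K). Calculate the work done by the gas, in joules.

P₁ = nRT₁/V₁ = 5.60×8.314×398/36.7 = 505 kPa.
Isobaric: P stays 505 kPa; V/T = const ⇒ T₂ = 999 K, V₂ = 92.1 L.
W = PΔV = 505×(92.1−36.7) kPa·L = 28000 J.

28000 J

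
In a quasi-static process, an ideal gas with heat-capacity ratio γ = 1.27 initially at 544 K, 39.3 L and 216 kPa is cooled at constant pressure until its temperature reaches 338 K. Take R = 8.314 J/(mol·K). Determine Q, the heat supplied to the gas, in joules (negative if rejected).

-15100 J

n = P₁V₁/(RT₁) = 216×39.3/(8.314×544) = 1.88 mol.
Isobaric: P stays 216 kPa; V/T = const ⇒ T₂ = 338 K, V₂ = 24.4 L.
W = PΔV = 216×(24.4−39.3) kPa·L = -3210 J.
ΔU = nCvΔT = 1.88×30.8×(338−544) = -11900 J.
Q = ΔU + W = nCpΔT = -15100 J.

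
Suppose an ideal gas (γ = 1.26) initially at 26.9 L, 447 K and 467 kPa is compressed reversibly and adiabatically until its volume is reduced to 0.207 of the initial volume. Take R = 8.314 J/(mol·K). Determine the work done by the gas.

n = P₁V₁/(RT₁) = 467×26.9/(8.314×447) = 3.38 mol.
Adiabatic: TV^(γ−1) = const ⇒ T₂ = 447×(4.83)^0.260 = 673 K; PV^γ = const ⇒ P₂ = 3400 kPa.
ΔU = nCvΔT = 3.38×32.0×(673−447) = 24500 J.
Q = 0 for an adiabatic process, so W = −ΔU = -24500 J.

-24500 J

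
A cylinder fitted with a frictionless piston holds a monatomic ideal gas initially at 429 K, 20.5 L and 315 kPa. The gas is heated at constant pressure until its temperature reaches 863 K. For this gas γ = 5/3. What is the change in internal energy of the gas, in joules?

9800 J

n = P₁V₁/(RT₁) = 315×20.5/(8.314×429) = 1.81 mol.
Isobaric: P stays 315 kPa; V/T = const ⇒ T₂ = 863 K, V₂ = 41.2 L.
For an ideal gas ΔU = nCvΔT with Cv = (3/2)R = 12.5 J/(mol·K).
ΔU = 1.81×12.5×(863−429) = 9800 J.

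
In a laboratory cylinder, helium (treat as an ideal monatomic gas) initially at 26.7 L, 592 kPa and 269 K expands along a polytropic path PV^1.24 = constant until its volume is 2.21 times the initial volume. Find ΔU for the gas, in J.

-4110 J

n = P₁V₁/(RT₁) = 592×26.7/(8.314×269) = 7.07 mol.
Polytropic n=1.24: T₂ = T₁(V₁/V₂)^(n−1) = 269×(0.452)^0.24 = 222 K; P₂ = P₁(V₁/V₂)^n = 221 kPa.
For an ideal gas ΔU = nCvΔT with Cv = (3/2)R = 12.5 J/(mol·K).
ΔU = 7.07×12.5×(222−269) = -4110 J.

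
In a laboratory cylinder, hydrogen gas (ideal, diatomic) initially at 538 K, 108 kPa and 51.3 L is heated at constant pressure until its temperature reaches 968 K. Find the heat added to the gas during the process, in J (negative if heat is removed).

15500 J

n = P₁V₁/(RT₁) = 108×51.3/(8.314×538) = 1.24 mol.
Isobaric: P stays 108 kPa; V/T = const ⇒ T₂ = 968 K, V₂ = 92.3 L.
W = PΔV = 108×(92.3−51.3) kPa·L = 4430 J.
ΔU = nCvΔT = 1.24×20.8×(968−538) = 11100 J.
Q = ΔU + W = nCpΔT = 15500 J.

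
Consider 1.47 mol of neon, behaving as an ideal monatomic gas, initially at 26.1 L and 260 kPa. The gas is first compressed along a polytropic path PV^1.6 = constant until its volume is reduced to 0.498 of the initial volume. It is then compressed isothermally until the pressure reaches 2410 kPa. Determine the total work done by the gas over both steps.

T₁ = P₁V₁/(nR) = 260×26.1/(1.47×8.314) = 555 K.
Step 1 — Polytropic n=1.6: T₂ = T₁(V₁/V₂)^(n−1) = 555×(2.01)^0.60 = 844 K; P₂ = P₁(V₁/V₂)^n = 793 kPa.
W = (P₁V₁−P₂V₂)/(n−1) = (260×26.1−793×13.0)/0.60 = -5870 J.
ΔU = nCvΔT = 1.47×12.5×(844−555) = 5290 J.
Q = ΔU + W = -587 J.
State after step 1: P = 793 kPa, V = 13.0 L, T = 844 K.
Step 2 — Isothermal: T stays 844 K; PV = const ⇒ V₂ = 4.28 L, P₂ = 2410 kPa.
ΔU = 0 (ideal gas, T constant).
W = nRT ln(V₂/V₁) = 1.47×8.314×844×ln(0.329) = -11500 J.
Q = ΔU + W = -11500 J.
Net over both steps: W = -17300 J, Q = -12000 J, ΔU = 5290 J.

-17300 J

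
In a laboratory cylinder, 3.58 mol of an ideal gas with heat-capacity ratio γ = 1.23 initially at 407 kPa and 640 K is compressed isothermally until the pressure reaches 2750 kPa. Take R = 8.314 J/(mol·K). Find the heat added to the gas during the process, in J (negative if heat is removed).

-36400 J

V₁ = nRT₁/P₁ = 3.58×8.314×640/407 = 46.8 L.
Isothermal: T stays 640 K; PV = const ⇒ V₂ = 6.93 L, P₂ = 2750 kPa.
ΔU = 0 (ideal gas, T constant).
W = nRT ln(V₂/V₁) = 3.58×8.314×640×ln(0.148) = -36400 J.
Q = ΔU + W = -36400 J.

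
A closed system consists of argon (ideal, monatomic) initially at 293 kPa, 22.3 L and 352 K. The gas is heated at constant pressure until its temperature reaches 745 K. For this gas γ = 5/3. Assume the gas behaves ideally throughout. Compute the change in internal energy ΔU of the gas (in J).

n = P₁V₁/(RT₁) = 293×22.3/(8.314×352) = 2.23 mol.
Isobaric: P stays 293 kPa; V/T = const ⇒ T₂ = 745 K, V₂ = 47.2 L.
For an ideal gas ΔU = nCvΔT with Cv = (3/2)R = 12.5 J/(mol·K).
ΔU = 2.23×12.5×(745−352) = 10900 J.

10900 J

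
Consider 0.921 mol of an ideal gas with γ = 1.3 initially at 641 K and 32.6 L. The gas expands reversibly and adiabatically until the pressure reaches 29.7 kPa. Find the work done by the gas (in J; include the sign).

5110 J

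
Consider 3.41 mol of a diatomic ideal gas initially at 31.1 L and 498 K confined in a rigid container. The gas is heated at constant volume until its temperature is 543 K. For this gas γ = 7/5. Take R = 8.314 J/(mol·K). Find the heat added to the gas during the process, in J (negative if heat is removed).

3190 J

P₁ = nRT₁/V₁ = 3.41×8.314×498/31.1 = 454 kPa.
Isochoric: V stays 31.1 L; P/T = const ⇒ T₂ = 543 K, P₂ = 495 kPa.
W = 0 (no volume change).
ΔU = nCvΔT = 3.41×20.8×(543−498) = 3190 J.
Q = ΔU = 3190 J.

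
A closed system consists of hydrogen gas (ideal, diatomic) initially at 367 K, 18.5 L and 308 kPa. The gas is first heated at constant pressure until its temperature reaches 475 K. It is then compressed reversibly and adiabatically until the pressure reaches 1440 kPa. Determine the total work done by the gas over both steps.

n = P₁V₁/(RT₁) = 308×18.5/(8.314×367) = 1.87 mol.
Step 1 — Isobaric: P stays 308 kPa; V/T = const ⇒ T₂ = 475 K, V₂ = 23.9 L.
W = PΔV = 308×(23.9−18.5) kPa·L = 1680 J.
ΔU = nCvΔT = 1.87×20.8×(475−367) = 4190 J.
Q = ΔU + W = nCpΔT = 5870 J.
State after step 1: P = 308 kPa, V = 23.9 L, T = 475 K.
Step 2 — Adiabatic: T₂/T₁ = (P₂/P₁)^((γ−1)/γ) ⇒ T₂ = 475×(4.68)^0.286 = 738 K; V₂ = 7.96 L.
ΔU = nCvΔT = 1.87×20.8×(738−475) = 10200 J.
Q = 0 for an adiabatic process, so W = −ΔU = -10200 J.
Net over both steps: W = -8530 J, Q = 5870 J, ΔU = 14400 J.

-8530 J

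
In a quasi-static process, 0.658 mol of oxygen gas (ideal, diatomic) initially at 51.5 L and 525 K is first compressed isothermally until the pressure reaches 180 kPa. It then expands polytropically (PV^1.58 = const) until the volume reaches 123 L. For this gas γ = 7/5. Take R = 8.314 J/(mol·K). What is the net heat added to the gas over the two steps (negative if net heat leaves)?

P₁ = nRT₁/V₁ = 0.658×8.314×525/51.5 = 55.8 kPa.
Step 1 — Isothermal: T stays 525 K; PV = const ⇒ V₂ = 16.0 L, P₂ = 180 kPa.
ΔU = 0 (ideal gas, T constant).
W = nRT ln(V₂/V₁) = 0.658×8.314×525×ln(0.310) = -3370 J.
Q = ΔU + W = -3370 J.
State after step 1: P = 180 kPa, V = 16.0 L, T = 525 K.
Step 2 — Polytropic n=1.58: T₂ = T₁(V₁/V₂)^(n−1) = 525×(0.130)^0.58 = 161 K; P₂ = P₁(V₁/V₂)^n = 7.14 kPa.
W = (P₁V₁−P₂V₂)/(n−1) = (180×16.0−7.14×123)/0.58 = 3440 J.
ΔU = nCvΔT = 0.658×20.8×(161−525) = -4980 J.
Q = ΔU + W = -1550 J.
Net over both steps: W = 71.8 J, Q = -4910 J, ΔU = -4980 J.

-4910 J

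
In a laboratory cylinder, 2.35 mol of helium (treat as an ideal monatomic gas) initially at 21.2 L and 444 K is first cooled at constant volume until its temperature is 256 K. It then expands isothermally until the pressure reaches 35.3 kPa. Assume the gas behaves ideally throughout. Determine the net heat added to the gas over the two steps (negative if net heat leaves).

P₁ = nRT₁/V₁ = 2.35×8.314×444/21.2 = 409 kPa.
Step 1 — Isochoric: V stays 21.2 L; P/T = const ⇒ T₂ = 256 K, P₂ = 236 kPa.
W = 0 (no volume change).
ΔU = nCvΔT = 2.35×12.5×(256−444) = -5510 J.
Q = ΔU = -5510 J.
State after step 1: P = 236 kPa, V = 21.2 L, T = 256 K.
Step 2 — Isothermal: T stays 256 K; PV = const ⇒ V₂ = 142 L, P₂ = 35.3 kPa.
ΔU = 0 (ideal gas, T constant).
W = nRT ln(V₂/V₁) = 2.35×8.314×256×ln(6.68) = 9500 J.
Q = ΔU + W = 9500 J.
Net over both steps: W = 9500 J, Q = 3990 J, ΔU = -5510 J.

3990 J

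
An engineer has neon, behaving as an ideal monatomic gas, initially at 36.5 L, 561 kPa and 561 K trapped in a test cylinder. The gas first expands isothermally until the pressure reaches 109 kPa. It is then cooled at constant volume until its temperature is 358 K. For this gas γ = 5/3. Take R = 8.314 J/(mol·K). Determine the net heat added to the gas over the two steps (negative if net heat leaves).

22400 J

n = P₁V₁/(RT₁) = 561×36.5/(8.314×561) = 4.39 mol.
Step 1 — Isothermal: T stays 561 K; PV = const ⇒ V₂ = 188 L, P₂ = 109 kPa.
ΔU = 0 (ideal gas, T constant).
W = nRT ln(V₂/V₁) = 4.39×8.314×561×ln(5.15) = 33500 J.
Q = ΔU + W = 33500 J.
State after step 1: P = 109 kPa, V = 188 L, T = 561 K.
Step 2 — Isochoric: V stays 188 L; P/T = const ⇒ T₂ = 358 K, P₂ = 69.6 kPa.
W = 0 (no volume change).
ΔU = nCvΔT = 4.39×12.5×(358−561) = -11100 J.
Q = ΔU = -11100 J.
Net over both steps: W = 33500 J, Q = 22400 J, ΔU = -11100 J.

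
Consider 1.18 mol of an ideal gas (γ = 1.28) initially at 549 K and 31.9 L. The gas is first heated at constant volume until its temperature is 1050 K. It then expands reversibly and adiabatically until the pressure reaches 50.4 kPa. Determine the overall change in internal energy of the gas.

5270 J

P₁ = nRT₁/V₁ = 1.18×8.314×549/31.9 = 169 kPa.
Step 1 — Isochoric: V stays 31.9 L; P/T = const ⇒ T₂ = 1050 K, P₂ = 323 kPa.
W = 0 (no volume change).
ΔU = nCvΔT = 1.18×29.7×(1050−549) = 17600 J.
Q = ΔU = 17600 J.
State after step 1: P = 323 kPa, V = 31.9 L, T = 1050 K.
Step 2 — Adiabatic: T₂/T₁ = (P₂/P₁)^((γ−1)/γ) ⇒ T₂ = 1050×(0.156)^0.219 = 699 K; V₂ = 136 L.
ΔU = nCvΔT = 1.18×29.7×(699−1050) = -12300 J.
Q = 0 for an adiabatic process, so W = −ΔU = 12300 J.
Net over both steps: W = 12300 J, Q = 17600 J, ΔU = 5270 J.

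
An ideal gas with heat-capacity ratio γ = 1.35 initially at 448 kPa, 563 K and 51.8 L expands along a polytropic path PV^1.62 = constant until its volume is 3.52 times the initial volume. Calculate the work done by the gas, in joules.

n = P₁V₁/(RT₁) = 448×51.8/(8.314×563) = 4.96 mol.
Polytropic n=1.62: T₂ = T₁(V₁/V₂)^(n−1) = 563×(0.284)^0.62 = 258 K; P₂ = P₁(V₁/V₂)^n = 58.3 kPa.
W = (P₁V₁−P₂V₂)/(n−1) = (448×51.8−58.3×182)/0.62 = 20300 J.

20300 J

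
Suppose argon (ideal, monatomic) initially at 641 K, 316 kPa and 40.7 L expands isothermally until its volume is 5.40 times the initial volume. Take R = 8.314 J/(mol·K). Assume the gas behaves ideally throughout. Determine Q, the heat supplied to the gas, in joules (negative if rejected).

21700 J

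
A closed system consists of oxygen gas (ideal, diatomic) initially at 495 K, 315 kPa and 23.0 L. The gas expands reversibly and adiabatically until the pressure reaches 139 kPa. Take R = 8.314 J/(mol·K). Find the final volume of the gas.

Adiabatic: T₂/T₁ = (P₂/P₁)^((γ−1)/γ) ⇒ T₂ = 495×(0.441)^0.286 = 392 K; V₂ = 41.3 L.

41.3 L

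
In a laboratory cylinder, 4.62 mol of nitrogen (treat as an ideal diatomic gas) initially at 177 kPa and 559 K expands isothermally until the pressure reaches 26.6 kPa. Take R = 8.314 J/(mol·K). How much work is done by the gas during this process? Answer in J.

V₁ = nRT₁/P₁ = 4.62×8.314×559/177 = 121 L.
Isothermal: T stays 559 K; PV = const ⇒ V₂ = 807 L, P₂ = 26.6 kPa.
W = nRT ln(V₂/V₁) = 4.62×8.314×559×ln(6.65) = 40700 J.

40700 J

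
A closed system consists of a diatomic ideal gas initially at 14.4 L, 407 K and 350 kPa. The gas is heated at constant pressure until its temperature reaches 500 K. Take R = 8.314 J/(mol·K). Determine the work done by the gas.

n = P₁V₁/(RT₁) = 350×14.4/(8.314×407) = 1.49 mol.
Isobaric: P stays 350 kPa; V/T = const ⇒ T₂ = 500 K, V₂ = 17.7 L.
W = PΔV = 350×(17.7−14.4) kPa·L = 1150 J.

1150 J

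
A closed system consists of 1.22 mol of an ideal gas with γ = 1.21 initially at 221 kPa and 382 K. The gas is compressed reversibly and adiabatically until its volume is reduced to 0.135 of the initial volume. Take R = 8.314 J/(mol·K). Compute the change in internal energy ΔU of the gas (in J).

9650 J

V₁ = nRT₁/P₁ = 1.22×8.314×382/221 = 17.5 L.
Adiabatic: TV^(γ−1) = const ⇒ T₂ = 382×(7.41)^0.210 = 582 K; PV^γ = const ⇒ P₂ = 2490 kPa.
For an ideal gas ΔU = nCvΔT with Cv = R/(γ−1) = 39.6 J/(mol·K).
ΔU = 1.22×39.6×(582−382) = 9650 J.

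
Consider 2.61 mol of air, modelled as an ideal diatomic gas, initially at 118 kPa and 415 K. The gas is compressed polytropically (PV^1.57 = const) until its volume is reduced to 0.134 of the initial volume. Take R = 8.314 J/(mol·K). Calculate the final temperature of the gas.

1300 K

V₁ = nRT₁/P₁ = 2.61×8.314×415/118 = 76.3 L.
Polytropic n=1.57: T₂ = T₁(V₁/V₂)^(n−1) = 415×(7.46)^0.57 = 1300 K; P₂ = P₁(V₁/V₂)^n = 2770 kPa.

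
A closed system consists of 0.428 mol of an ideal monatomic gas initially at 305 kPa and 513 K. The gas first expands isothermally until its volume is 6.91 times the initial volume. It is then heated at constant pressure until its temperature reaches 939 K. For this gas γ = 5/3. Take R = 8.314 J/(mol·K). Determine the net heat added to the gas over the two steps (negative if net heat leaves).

V₁ = nRT₁/P₁ = 0.428×8.314×513/305 = 5.99 L.
Step 1 — Isothermal: T stays 513 K; PV = const ⇒ V₂ = 41.4 L, P₂ = 44.1 kPa.
ΔU = 0 (ideal gas, T constant).
W = nRT ln(V₂/V₁) = 0.428×8.314×513×ln(6.91) = 3530 J.
Q = ΔU + W = 3530 J.
State after step 1: P = 44.1 kPa, V = 41.4 L, T = 513 K.
Step 2 — Isobaric: P stays 44.1 kPa; V/T = const ⇒ T₂ = 939 K, V₂ = 75.7 L.
W = PΔV = 44.1×(75.7−41.4) kPa·L = 1520 J.
ΔU = nCvΔT = 0.428×12.5×(939−513) = 2270 J.
Q = ΔU + W = nCpΔT = 3790 J.
Net over both steps: W = 5040 J, Q = 7320 J, ΔU = 2270 J.

7320 J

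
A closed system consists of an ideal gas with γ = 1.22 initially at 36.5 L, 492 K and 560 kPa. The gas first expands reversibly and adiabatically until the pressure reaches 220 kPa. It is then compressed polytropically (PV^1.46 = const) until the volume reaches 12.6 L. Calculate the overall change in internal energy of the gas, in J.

n = P₁V₁/(RT₁) = 560×36.5/(8.314×492) = 5.00 mol.
Step 1 — Adiabatic: T₂/T₁ = (P₂/P₁)^((γ−1)/γ) ⇒ T₂ = 492×(0.393)^0.180 = 416 K; V₂ = 78.5 L.
ΔU = nCvΔT = 5.00×37.8×(416−492) = -14400 J.
Q = 0 for an adiabatic process, so W = −ΔU = 14400 J.
State after step 1: P = 220 kPa, V = 78.5 L, T = 416 K.
Step 2 — Polytropic n=1.46: T₂ = T₁(V₁/V₂)^(n−1) = 416×(6.23)^0.46 = 964 K; P₂ = P₁(V₁/V₂)^n = 3180 kPa.
W = (P₁V₁−P₂V₂)/(n−1) = (220×78.5−3180×12.6)/0.46 = -49600 J.
ΔU = nCvΔT = 5.00×37.8×(964−416) = 104000 J.
Q = ΔU + W = 54100 J.
Net over both steps: W = -35200 J, Q = 54100 J, ΔU = 89200 J.

89200 J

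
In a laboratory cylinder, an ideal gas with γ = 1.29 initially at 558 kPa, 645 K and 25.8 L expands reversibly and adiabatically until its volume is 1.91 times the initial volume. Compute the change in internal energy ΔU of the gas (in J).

n = P₁V₁/(RT₁) = 558×25.8/(8.314×645) = 2.68 mol.
Adiabatic: TV^(γ−1) = const ⇒ T₂ = 645×(0.524)^0.290 = 535 K; PV^γ = const ⇒ P₂ = 242 kPa.
For an ideal gas ΔU = nCvΔT with Cv = R/(γ−1) = 28.7 J/(mol·K).
ΔU = 2.68×28.7×(535−645) = -8490 J.

-8490 J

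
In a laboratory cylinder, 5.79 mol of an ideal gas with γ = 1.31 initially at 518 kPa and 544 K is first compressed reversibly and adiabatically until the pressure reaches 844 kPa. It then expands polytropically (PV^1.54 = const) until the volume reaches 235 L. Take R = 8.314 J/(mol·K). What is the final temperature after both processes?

V₁ = nRT₁/P₁ = 5.79×8.314×544/518 = 50.6 L.
Step 1 — Adiabatic: T₂/T₁ = (P₂/P₁)^((γ−1)/γ) ⇒ T₂ = 544×(1.63)^0.237 = 611 K; V₂ = 34.8 L.
ΔU = nCvΔT = 5.79×26.8×(611−544) = 10300 J.
Q = 0 for an adiabatic process, so W = −ΔU = -10300 J.
State after step 1: P = 844 kPa, V = 34.8 L, T = 611 K.
Step 2 — Polytropic n=1.54: T₂ = T₁(V₁/V₂)^(n−1) = 611×(0.148)^0.54 = 218 K; P₂ = P₁(V₁/V₂)^n = 44.6 kPa.
W = (P₁V₁−P₂V₂)/(n−1) = (844×34.8−44.6×235)/0.54 = 35000 J.
ΔU = nCvΔT = 5.79×26.8×(218−611) = -61000 J.
Q = ΔU + W = -26000 J.
Net over both steps: W = 24700 J, Q = -26000 J, ΔU = -50700 J.

218 K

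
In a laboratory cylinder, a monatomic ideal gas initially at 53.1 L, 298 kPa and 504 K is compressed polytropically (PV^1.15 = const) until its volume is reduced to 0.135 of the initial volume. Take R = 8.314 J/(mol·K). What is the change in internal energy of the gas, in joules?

n = P₁V₁/(RT₁) = 298×53.1/(8.314×504) = 3.78 mol.
Polytropic n=1.15: T₂ = T₁(V₁/V₂)^(n−1) = 504×(7.41)^0.15 = 681 K; P₂ = P₁(V₁/V₂)^n = 2980 kPa.
For an ideal gas ΔU = nCvΔT with Cv = (3/2)R = 12.5 J/(mol·K).
ΔU = 3.78×12.5×(681−504) = 8320 J.

8320 J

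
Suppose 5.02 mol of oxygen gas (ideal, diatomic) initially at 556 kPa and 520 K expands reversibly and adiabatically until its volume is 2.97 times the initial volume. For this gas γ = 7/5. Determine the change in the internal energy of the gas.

-19200 J

V₁ = nRT₁/P₁ = 5.02×8.314×520/556 = 39.0 L.
Adiabatic: TV^(γ−1) = const ⇒ T₂ = 520×(0.337)^0.400 = 336 K; PV^γ = const ⇒ P₂ = 121 kPa.
For an ideal gas ΔU = nCvΔT with Cv = (5/2)R = 20.8 J/(mol·K).
ΔU = 5.02×20.8×(336−520) = -19200 J.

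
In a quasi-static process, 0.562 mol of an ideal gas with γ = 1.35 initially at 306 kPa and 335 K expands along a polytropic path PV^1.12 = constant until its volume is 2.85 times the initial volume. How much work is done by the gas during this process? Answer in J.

1540 J

V₁ = nRT₁/P₁ = 0.562×8.314×335/306 = 5.12 L.
Polytropic n=1.12: T₂ = T₁(V₁/V₂)^(n−1) = 335×(0.351)^0.12 = 295 K; P₂ = P₁(V₁/V₂)^n = 94.7 kPa.
W = (P₁V₁−P₂V₂)/(n−1) = (306×5.12−94.7×14.6)/0.12 = 1540 J.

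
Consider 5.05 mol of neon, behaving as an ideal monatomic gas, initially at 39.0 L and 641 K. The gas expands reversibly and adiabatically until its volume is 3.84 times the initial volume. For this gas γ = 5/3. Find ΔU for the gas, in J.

P₁ = nRT₁/V₁ = 5.05×8.314×641/39.0 = 690 kPa.
Adiabatic: TV^(γ−1) = const ⇒ T₂ = 641×(0.260)^0.667 = 261 K; PV^γ = const ⇒ P₂ = 73.3 kPa.
For an ideal gas ΔU = nCvΔT with Cv = (3/2)R = 12.5 J/(mol·K).
ΔU = 5.05×12.5×(261−641) = -23900 J.

-23900 J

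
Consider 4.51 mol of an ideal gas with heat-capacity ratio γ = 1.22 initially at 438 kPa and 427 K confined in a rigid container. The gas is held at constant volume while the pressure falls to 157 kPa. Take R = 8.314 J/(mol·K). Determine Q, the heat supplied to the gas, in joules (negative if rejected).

-46700 J

V₁ = nRT₁/P₁ = 4.51×8.314×427/438 = 36.6 L.
Isochoric: V stays 36.6 L; P/T = const ⇒ T₂ = 153 K, P₂ = 157 kPa.
W = 0 (no volume change).
ΔU = nCvΔT = 4.51×37.8×(153−427) = -46700 J.
Q = ΔU = -46700 J.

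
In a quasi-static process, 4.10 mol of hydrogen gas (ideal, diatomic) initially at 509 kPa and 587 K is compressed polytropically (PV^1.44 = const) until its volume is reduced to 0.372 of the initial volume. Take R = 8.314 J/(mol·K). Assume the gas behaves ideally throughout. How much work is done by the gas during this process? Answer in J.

V₁ = nRT₁/P₁ = 4.10×8.314×587/509 = 39.3 L.
Polytropic n=1.44: T₂ = T₁(V₁/V₂)^(n−1) = 587×(2.69)^0.44 = 907 K; P₂ = P₁(V₁/V₂)^n = 2110 kPa.
W = (P₁V₁−P₂V₂)/(n−1) = (509×39.3−2110×14.6)/0.44 = -24800 J.

-24800 J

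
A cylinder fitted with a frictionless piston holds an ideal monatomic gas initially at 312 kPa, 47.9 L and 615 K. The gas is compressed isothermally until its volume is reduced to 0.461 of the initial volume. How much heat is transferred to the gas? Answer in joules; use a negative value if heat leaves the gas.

n = P₁V₁/(RT₁) = 312×47.9/(8.314×615) = 2.92 mol.
Isothermal: T stays 615 K; PV = const ⇒ V₂ = 22.1 L, P₂ = 677 kPa.
ΔU = 0 (ideal gas, T constant).
W = nRT ln(V₂/V₁) = 2.92×8.314×615×ln(0.461) = -11600 J.
Q = ΔU + W = -11600 J.

-11600 J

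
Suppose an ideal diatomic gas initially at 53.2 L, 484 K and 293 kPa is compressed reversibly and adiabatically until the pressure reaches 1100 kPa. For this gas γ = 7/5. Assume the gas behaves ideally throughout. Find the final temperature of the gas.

706 K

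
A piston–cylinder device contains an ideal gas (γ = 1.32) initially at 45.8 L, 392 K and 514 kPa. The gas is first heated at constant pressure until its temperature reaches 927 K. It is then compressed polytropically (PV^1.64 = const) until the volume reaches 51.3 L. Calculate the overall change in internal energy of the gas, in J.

n = P₁V₁/(RT₁) = 514×45.8/(8.314×392) = 7.22 mol.
Step 1 — Isobaric: P stays 514 kPa; V/T = const ⇒ T₂ = 927 K, V₂ = 108 L.
W = PΔV = 514×(108−45.8) kPa·L = 32100 J.
ΔU = nCvΔT = 7.22×26.0×(927−392) = 100000 J.
Q = ΔU + W = nCpΔT = 133000 J.
State after step 1: P = 514 kPa, V = 108 L, T = 927 K.
Step 2 — Polytropic n=1.64: T₂ = T₁(V₁/V₂)^(n−1) = 927×(2.11)^0.64 = 1500 K; P₂ = P₁(V₁/V₂)^n = 1750 kPa.
W = (P₁V₁−P₂V₂)/(n−1) = (514×108−1750×51.3)/0.64 = -53300 J.
ΔU = nCvΔT = 7.22×26.0×(1500−927) = 107000 J.
Q = ΔU + W = 53300 J.
Net over both steps: W = -21200 J, Q = 186000 J, ΔU = 207000 J.

207000 J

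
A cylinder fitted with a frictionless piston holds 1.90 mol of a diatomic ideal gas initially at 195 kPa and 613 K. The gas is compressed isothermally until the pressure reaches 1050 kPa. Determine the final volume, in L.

9.22 L

V₁ = nRT₁/P₁ = 1.90×8.314×613/195 = 49.7 L.
Isothermal: T stays 613 K; PV = const ⇒ V₂ = 9.22 L, P₂ = 1050 kPa.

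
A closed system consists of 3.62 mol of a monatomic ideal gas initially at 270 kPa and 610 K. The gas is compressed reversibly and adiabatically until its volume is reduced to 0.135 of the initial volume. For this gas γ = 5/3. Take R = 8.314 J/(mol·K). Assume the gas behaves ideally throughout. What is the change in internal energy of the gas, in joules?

77100 J

V₁ = nRT₁/P₁ = 3.62×8.314×610/270 = 68.0 L.
Adiabatic: TV^(γ−1) = const ⇒ T₂ = 610×(7.41)^0.667 = 2320 K; PV^γ = const ⇒ P₂ = 7600 kPa.
For an ideal gas ΔU = nCvΔT with Cv = (3/2)R = 12.5 J/(mol·K).
ΔU = 3.62×12.5×(2320−610) = 77100 J.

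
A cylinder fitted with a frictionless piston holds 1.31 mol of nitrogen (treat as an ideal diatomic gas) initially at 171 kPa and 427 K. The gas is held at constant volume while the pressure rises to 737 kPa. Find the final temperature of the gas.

1840 K

V₁ = nRT₁/P₁ = 1.31×8.314×427/171 = 27.2 L.
Isochoric: V stays 27.2 L; P/T = const ⇒ T₂ = 1840 K, P₂ = 737 kPa.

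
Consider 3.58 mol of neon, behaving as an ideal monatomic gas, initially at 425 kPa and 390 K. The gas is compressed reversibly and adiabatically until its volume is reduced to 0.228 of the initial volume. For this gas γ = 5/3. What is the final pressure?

V₁ = nRT₁/P₁ = 3.58×8.314×390/425 = 27.3 L.
Adiabatic: TV^(γ−1) = const ⇒ T₂ = 390×(4.39)^0.667 = 1040 K; PV^γ = const ⇒ P₂ = 4990 kPa.

4990 kPa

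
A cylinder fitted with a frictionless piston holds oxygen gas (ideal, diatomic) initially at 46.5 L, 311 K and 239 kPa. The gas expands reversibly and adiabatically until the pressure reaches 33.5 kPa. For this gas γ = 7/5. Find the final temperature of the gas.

177 K

Adiabatic: T₂/T₁ = (P₂/P₁)^((γ−1)/γ) ⇒ T₂ = 311×(0.140)^0.286 = 177 K; V₂ = 189 L.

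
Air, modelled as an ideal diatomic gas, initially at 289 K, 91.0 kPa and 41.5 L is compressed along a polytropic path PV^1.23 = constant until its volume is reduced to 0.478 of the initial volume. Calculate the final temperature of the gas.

Polytropic n=1.23: T₂ = T₁(V₁/V₂)^(n−1) = 289×(2.09)^0.23 = 342 K; P₂ = P₁(V₁/V₂)^n = 226 kPa.

342 K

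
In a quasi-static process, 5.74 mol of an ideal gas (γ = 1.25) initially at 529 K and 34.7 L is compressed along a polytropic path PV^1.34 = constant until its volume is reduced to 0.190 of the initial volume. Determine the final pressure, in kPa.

P₁ = nRT₁/V₁ = 5.74×8.314×529/34.7 = 728 kPa.
Polytropic n=1.34: T₂ = T₁(V₁/V₂)^(n−1) = 529×(5.26)^0.34 = 930 K; P₂ = P₁(V₁/V₂)^n = 6730 kPa.

6730 kPa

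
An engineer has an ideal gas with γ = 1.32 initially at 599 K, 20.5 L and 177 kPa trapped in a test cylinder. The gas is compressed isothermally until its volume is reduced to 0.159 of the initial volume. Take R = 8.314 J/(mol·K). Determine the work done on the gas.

6670 J

n = P₁V₁/(RT₁) = 177×20.5/(8.314×599) = 0.729 mol.
Isothermal: T stays 599 K; PV = const ⇒ V₂ = 3.26 L, P₂ = 1110 kPa.
W = nRT ln(V₂/V₁) = 0.729×8.314×599×ln(0.159) = -6670 J.
Work done on the gas = −W_by = 6670 J.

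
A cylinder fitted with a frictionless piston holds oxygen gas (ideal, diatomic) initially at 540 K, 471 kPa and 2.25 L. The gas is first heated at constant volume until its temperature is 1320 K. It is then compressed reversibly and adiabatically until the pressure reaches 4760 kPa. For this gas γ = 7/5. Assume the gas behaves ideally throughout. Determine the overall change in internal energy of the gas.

n = P₁V₁/(RT₁) = 471×2.25/(8.314×540) = 0.236 mol.
Step 1 — Isochoric: V stays 2.25 L; P/T = const ⇒ T₂ = 1320 K, P₂ = 1150 kPa.
W = 0 (no volume change).
ΔU = nCvΔT = 0.236×20.8×(1320−540) = 3830 J.
Q = ΔU = 3830 J.
State after step 1: P = 1150 kPa, V = 2.25 L, T = 1320 K.
Step 2 — Adiabatic: T₂/T₁ = (P₂/P₁)^((γ−1)/γ) ⇒ T₂ = 1320×(4.13)^0.286 = 1980 K; V₂ = 0.816 L.
ΔU = nCvΔT = 0.236×20.8×(1980−1320) = 3240 J.
Q = 0 for an adiabatic process, so W = −ΔU = -3240 J.
Net over both steps: W = -3240 J, Q = 3830 J, ΔU = 7070 J.

7070 J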